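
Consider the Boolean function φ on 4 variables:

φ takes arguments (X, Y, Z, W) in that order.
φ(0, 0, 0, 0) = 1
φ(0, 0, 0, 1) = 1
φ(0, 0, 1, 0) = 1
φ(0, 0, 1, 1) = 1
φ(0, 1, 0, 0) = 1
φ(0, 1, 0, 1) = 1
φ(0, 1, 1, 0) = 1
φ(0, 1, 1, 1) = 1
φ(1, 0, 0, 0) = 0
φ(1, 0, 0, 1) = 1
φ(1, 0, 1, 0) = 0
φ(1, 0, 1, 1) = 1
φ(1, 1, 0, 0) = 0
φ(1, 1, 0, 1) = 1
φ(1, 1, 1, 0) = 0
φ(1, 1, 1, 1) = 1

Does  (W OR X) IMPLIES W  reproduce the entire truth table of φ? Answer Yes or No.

Test each input against both φ and the formula:
  X=0, Y=0, Z=0, W=0: formula gives 1, φ = 1 ✓
  X=0, Y=0, Z=0, W=1: formula gives 1, φ = 1 ✓
  X=0, Y=0, Z=1, W=0: formula gives 1, φ = 1 ✓
  X=0, Y=0, Z=1, W=1: formula gives 1, φ = 1 ✓
  … (the remaining 12 rows also agree.)
Every row agrees, so the formula is equivalent.

Yes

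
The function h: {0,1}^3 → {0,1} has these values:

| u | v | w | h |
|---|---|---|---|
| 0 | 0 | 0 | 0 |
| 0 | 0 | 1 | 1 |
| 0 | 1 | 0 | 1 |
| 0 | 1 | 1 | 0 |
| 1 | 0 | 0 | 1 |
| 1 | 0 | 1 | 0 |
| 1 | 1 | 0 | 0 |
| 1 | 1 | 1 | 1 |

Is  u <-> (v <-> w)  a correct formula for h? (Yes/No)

Check the formula against h row by row:
  u=0, v=0, w=0: formula gives 0, h = 0 ✓
  u=0, v=0, w=1: formula gives 1, h = 1 ✓
  u=0, v=1, w=0: formula gives 1, h = 1 ✓
  u=0, v=1, w=1: formula gives 0, h = 0 ✓
  u=1, v=0, w=0: formula gives 1, h = 1 ✓
  …and likewise for the remaining 3 rows.
No disagreement on any input; they are logically equivalent.

Yes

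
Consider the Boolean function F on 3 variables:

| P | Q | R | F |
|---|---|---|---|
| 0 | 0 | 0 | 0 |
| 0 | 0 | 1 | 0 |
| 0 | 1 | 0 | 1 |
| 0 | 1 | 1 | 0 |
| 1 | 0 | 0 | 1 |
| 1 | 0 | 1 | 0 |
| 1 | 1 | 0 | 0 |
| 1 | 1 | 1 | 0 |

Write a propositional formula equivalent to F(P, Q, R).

F=1 on 2 inputs: (0,1,0), (1,0,0). Reading each as a conjunction of literals (¬P·Q·¬R, P·¬Q·¬R) and taking the OR gives the canonical DNF.

F(P, Q, R) = ((NOT P AND Q) AND NOT R) OR ((P AND NOT Q) AND NOT R)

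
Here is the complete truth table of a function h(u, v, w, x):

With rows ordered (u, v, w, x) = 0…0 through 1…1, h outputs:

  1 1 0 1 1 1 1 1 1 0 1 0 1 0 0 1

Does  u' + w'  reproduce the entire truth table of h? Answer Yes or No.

No

Check the formula against h row by row:
  u=0, v=0, w=0, x=0: formula gives 1, h = 1 ✓
  u=0, v=0, w=0, x=1: formula gives 1, h = 1 ✓
  u=0, v=0, w=1, x=0: formula gives 1, but h = 0 ✗
A single disagreement suffices: at (0,0,1,0) they differ, so the formula does not compute h.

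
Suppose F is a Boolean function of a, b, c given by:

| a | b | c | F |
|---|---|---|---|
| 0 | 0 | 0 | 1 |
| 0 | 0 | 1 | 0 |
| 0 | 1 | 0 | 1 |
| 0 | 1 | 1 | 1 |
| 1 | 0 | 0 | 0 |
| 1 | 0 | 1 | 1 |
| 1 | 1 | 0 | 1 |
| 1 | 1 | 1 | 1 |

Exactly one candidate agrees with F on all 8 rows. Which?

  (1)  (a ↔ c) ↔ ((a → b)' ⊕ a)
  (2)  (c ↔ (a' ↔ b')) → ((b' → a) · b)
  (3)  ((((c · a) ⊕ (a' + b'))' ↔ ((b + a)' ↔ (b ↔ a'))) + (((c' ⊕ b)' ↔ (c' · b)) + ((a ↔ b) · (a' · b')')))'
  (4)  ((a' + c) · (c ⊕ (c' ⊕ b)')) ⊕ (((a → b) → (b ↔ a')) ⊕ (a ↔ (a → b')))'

(1) disagrees with F on (0,0,0) (formula → 0, table → 1); rule it out.
(3) disagrees with F on (0,0,0) (formula → 0, table → 1); rule it out.
(4) disagrees with F on (0,0,1) (formula → 1, table → 0); rule it out.
That leaves (2). Evaluating it on every row reproduces the table of F exactly.

2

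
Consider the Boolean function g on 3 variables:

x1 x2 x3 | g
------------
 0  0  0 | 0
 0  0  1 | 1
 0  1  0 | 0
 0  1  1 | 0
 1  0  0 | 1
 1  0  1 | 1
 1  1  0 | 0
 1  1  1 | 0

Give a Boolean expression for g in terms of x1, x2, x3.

g(x1, x2, x3) = (((¬x1 ∧ ¬x2) ∧ x3) ∨ ((x1 ∧ ¬x2) ∧ ¬x3)) ∨ ((x1 ∧ ¬x2) ∧ x3)

g=1 on 3 inputs: (0,0,1), (1,0,0), (1,0,1). Reading each as a conjunction of literals (¬x1·¬x2·x3, x1·¬x2·¬x3, x1·¬x2·x3) and taking the OR gives the canonical DNF.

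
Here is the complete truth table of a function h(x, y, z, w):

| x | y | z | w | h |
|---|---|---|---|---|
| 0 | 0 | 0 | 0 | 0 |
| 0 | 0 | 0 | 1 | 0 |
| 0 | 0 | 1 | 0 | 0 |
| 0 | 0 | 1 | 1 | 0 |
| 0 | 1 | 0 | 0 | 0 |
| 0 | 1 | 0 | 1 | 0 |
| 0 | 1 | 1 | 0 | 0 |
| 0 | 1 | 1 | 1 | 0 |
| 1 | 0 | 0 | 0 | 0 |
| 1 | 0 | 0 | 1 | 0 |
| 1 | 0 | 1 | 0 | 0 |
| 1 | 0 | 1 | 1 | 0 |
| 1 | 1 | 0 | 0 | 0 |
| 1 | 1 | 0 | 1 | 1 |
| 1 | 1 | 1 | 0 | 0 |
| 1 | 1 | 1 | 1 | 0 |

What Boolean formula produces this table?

h is 1 on exactly one input, (1,1,0,1), whose minterm is x·y·¬z·w. So h is just that conjunction.

h(x, y, z, w) = ((x and y) and not z) and w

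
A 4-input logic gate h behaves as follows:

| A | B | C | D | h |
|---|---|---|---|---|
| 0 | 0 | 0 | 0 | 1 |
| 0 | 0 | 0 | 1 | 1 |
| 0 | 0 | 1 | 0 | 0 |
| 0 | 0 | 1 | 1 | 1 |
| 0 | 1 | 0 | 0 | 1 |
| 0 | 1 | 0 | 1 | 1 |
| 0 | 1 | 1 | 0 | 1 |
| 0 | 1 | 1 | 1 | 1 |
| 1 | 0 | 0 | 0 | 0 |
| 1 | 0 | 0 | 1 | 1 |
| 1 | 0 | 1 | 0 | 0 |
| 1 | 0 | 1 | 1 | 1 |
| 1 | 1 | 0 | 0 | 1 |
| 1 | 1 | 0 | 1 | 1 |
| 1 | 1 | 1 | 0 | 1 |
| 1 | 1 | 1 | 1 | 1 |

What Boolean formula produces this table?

h(A, B, C, D) = NOT (((((NOT A AND NOT B) AND C) AND NOT D) OR (((A AND NOT B) AND NOT C) AND NOT D)) OR (((A AND NOT B) AND C) AND NOT D))

h is 0 on only 3 rows — (0,0,1,0), (1,0,0,0), (1,0,1,0). Writing each as a minterm (¬A·¬B·C·¬D, A·¬B·¬C·¬D, A·¬B·C·¬D) and OR-ing them characterizes exactly where h=0, so h is the negation of that disjunction.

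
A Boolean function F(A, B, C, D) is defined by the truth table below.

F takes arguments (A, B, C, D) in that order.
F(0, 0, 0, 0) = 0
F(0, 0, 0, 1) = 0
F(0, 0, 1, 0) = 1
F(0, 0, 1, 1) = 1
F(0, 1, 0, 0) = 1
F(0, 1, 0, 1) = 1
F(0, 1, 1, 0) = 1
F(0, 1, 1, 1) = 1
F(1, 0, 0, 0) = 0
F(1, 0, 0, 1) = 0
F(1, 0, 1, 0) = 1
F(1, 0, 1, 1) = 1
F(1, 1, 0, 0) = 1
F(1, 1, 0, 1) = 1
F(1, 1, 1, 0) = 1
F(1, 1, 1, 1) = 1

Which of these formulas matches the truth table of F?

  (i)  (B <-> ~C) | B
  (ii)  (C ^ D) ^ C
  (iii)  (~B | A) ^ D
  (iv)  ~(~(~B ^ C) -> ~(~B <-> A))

(ii): at (0,0,0,1) it gives 1, but F = 0 — eliminated.
(iii): at (0,0,0,0) it gives 1, but F = 0 — eliminated.
(iv): at (0,0,1,0) it gives 0, but F = 1 — eliminated.
Only (i) survives; checking it on all 16 rows confirms it matches F.

i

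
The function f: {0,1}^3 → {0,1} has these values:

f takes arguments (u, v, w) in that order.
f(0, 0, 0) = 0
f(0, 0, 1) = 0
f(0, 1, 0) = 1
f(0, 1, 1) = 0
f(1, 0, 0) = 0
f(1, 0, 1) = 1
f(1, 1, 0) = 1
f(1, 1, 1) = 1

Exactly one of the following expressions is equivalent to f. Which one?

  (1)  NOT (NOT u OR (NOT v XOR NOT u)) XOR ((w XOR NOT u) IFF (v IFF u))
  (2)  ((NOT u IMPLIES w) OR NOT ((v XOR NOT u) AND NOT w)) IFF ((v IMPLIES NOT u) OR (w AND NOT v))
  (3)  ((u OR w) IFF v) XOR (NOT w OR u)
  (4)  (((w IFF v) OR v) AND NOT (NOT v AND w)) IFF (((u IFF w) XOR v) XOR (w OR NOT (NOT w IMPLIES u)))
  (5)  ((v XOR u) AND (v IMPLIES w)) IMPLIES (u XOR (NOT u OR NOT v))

4

(1) disagrees with f on (0,0,0) (formula → 1, table → 0); rule it out.
(2) disagrees with f on (0,0,1) (formula → 1, table → 0); rule it out.
(3) disagrees with f on (0,1,1) (formula → 1, table → 0); rule it out.
(5) disagrees with f on (0,0,0) (formula → 1, table → 0); rule it out.
That leaves (4). Evaluating it on every row reproduces the table of f exactly.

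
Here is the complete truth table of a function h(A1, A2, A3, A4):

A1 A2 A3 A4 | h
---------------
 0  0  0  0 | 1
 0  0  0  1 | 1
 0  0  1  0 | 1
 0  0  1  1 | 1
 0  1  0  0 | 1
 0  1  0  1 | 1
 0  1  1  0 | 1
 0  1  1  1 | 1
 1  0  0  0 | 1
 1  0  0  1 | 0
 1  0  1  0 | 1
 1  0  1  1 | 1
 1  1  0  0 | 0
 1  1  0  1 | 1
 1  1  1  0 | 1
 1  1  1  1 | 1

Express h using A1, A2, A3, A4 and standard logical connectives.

h is 0 on only 2 rows — (1,0,0,1), (1,1,0,0). Writing each as a minterm (A1·¬A2·¬A3·A4, A1·A2·¬A3·¬A4) and OR-ing them characterizes exactly where h=0, so h is the negation of that disjunction.

h(A1, A2, A3, A4) = not ((((A1 and not A2) and not A3) and A4) or (((A1 and A2) and not A3) and not A4))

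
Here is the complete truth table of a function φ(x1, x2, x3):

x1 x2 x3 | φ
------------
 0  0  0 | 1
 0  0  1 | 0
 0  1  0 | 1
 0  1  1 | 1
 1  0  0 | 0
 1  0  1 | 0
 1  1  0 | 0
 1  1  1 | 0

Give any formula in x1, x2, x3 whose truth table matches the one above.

φ(x1, x2, x3) = (((x1' · x2') · x3') + ((x1' · x2) · x3')) + ((x1' · x2) · x3)

Collect the rows where φ=1 — (0,0,0), (0,1,0), (0,1,1) — and write one minterm per row: ¬x1·¬x2·¬x3, ¬x1·x2·¬x3, ¬x1·x2·x3. Their union (logical OR) reproduces the table exactly.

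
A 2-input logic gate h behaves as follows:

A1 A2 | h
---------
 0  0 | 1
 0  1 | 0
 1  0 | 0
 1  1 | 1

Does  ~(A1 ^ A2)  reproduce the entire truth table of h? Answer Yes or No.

Yes

Check the formula against h row by row:
  A1=0, A2=0: formula gives 1, h = 1 ✓
  A1=0, A2=1: formula gives 0, h = 0 ✓
  A1=1, A2=0: formula gives 0, h = 0 ✓
  A1=1, A2=1: formula gives 1, h = 1 ✓
No disagreement on any input; they are logically equivalent.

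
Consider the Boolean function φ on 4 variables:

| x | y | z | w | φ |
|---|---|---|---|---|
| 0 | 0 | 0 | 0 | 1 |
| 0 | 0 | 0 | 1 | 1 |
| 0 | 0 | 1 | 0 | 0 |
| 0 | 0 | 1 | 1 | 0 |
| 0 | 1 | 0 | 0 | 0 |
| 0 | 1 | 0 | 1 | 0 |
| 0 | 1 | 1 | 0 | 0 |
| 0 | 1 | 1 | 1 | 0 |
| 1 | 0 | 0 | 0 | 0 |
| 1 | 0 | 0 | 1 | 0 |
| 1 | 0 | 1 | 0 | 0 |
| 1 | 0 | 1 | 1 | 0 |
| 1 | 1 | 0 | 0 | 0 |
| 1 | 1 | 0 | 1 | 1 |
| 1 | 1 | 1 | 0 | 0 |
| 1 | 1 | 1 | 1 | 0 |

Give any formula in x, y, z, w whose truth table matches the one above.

Collect the rows where φ=1 — (0,0,0,0), (0,0,0,1), (1,1,0,1) — and write one minterm per row: ¬x·¬y·¬z·¬w, ¬x·¬y·¬z·w, x·y·¬z·w. Their union (logical OR) reproduces the table exactly.

φ(x, y, z, w) = ((((NOT x AND NOT y) AND NOT z) AND NOT w) OR (((NOT x AND NOT y) AND NOT z) AND w)) OR (((x AND y) AND NOT z) AND w)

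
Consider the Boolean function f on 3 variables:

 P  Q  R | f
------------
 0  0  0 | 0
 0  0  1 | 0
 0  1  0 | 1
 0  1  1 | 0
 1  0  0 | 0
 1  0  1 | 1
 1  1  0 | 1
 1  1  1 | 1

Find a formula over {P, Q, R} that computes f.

f(P, Q, R) = ((((P' · Q) · R') + ((P · Q') · R)) + ((P · Q) · R')) + ((P · Q) · R)

f=1 on 4 inputs: (0,1,0), (1,0,1), (1,1,0), (1,1,1). Reading each as a conjunction of literals (¬P·Q·¬R, P·¬Q·R, P·Q·¬R, P·Q·R) and taking the OR gives the canonical DNF.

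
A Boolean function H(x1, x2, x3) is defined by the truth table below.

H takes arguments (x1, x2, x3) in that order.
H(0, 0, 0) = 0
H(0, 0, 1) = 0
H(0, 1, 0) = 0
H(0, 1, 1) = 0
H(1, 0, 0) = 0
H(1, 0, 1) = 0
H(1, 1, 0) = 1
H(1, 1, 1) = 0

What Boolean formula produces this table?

H is 1 on exactly one input, (1,1,0), whose minterm is x1·x2·¬x3. So H is just that conjunction.

H(x1, x2, x3) = (x1 and x2) and not x3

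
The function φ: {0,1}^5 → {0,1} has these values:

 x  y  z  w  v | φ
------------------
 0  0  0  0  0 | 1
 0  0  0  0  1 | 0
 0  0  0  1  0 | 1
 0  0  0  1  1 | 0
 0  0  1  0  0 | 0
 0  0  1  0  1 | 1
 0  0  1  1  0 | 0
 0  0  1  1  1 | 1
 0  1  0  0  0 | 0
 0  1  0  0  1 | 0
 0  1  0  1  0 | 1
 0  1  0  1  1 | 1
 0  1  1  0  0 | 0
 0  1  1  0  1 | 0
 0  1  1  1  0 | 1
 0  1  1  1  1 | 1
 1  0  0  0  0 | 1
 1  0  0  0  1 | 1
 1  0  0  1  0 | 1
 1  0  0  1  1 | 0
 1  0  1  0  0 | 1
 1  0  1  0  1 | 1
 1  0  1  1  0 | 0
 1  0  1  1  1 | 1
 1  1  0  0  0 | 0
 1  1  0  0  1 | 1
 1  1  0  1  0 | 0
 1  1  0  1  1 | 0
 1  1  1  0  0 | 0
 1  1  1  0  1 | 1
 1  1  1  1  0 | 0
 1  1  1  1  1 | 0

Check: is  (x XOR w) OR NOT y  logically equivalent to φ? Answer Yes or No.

Test each input against both φ and the formula:
  x=0, y=0, z=0, w=0, v=0: formula gives 1, φ = 1 ✓
  x=0, y=0, z=0, w=0, v=1: formula gives 1, but φ = 0 ✗
Row (0,0,0,0,1) is a counterexample, so the formula is not equivalent to φ.

No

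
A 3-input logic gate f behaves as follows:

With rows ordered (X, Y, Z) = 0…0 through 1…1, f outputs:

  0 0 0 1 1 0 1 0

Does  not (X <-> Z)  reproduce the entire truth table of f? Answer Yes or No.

Check the formula against f row by row:
  X=0, Y=0, Z=0: formula gives 0, f = 0 ✓
  X=0, Y=0, Z=1: formula gives 1, but f = 0 ✗
A single disagreement suffices: at (0,0,1) they differ, so the formula does not compute f.

No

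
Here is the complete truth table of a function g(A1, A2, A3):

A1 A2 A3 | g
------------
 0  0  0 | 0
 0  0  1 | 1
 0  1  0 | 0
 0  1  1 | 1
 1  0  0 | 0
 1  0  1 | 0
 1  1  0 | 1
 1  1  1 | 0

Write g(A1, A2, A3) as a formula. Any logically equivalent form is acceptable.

The 1-rows are (0,0,1), (0,1,1), (1,1,0). Each contributes one minterm — ¬A1·¬A2·A3; ¬A1·A2·A3; A1·A2·¬A3 — and their disjunction is a sum-of-products form of g.

g(A1, A2, A3) = (((not A1 and not A2) and A3) or ((not A1 and A2) and A3)) or ((A1 and A2) and not A3)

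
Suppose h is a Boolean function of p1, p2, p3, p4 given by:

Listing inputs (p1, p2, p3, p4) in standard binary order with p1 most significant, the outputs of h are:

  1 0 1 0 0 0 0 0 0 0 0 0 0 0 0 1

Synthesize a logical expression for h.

h(p1, p2, p3, p4) = ((((p1' · p2') · p3') · p4') + (((p1' · p2') · p3) · p4')) + (((p1 · p2) · p3) · p4)

The 1-rows are (0,0,0,0), (0,0,1,0), (1,1,1,1). Each contributes one minterm — ¬p1·¬p2·¬p3·¬p4; ¬p1·¬p2·p3·¬p4; p1·p2·p3·p4 — and their disjunction is a sum-of-products form of h.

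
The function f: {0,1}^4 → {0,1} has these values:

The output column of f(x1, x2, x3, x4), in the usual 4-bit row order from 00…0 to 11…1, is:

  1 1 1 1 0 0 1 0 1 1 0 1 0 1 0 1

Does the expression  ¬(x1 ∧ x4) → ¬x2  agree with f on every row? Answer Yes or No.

No

Test each input against both f and the formula:
  x1=0, x2=0, x3=0, x4=0: formula gives 1, f = 1 ✓
  x1=0, x2=0, x3=0, x4=1: formula gives 1, f = 1 ✓
  x1=0, x2=0, x3=1, x4=0: formula gives 1, f = 1 ✓
  x1=0, x2=0, x3=1, x4=1: formula gives 1, f = 1 ✓
  …
  x1=0, x2=1, x3=1, x4=0: formula gives 0, but f = 1 ✗
A single disagreement suffices: at (0,1,1,0) they differ, so the formula does not compute f.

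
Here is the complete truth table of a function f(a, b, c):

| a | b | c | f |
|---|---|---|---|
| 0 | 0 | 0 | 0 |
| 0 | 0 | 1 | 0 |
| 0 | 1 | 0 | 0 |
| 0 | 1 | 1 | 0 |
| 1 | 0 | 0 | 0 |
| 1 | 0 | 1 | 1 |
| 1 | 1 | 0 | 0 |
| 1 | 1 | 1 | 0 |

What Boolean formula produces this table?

f is 1 on exactly one input, (1,0,1), whose minterm is a·¬b·c. So f is just that conjunction.

f(a, b, c) = (a and not b) and c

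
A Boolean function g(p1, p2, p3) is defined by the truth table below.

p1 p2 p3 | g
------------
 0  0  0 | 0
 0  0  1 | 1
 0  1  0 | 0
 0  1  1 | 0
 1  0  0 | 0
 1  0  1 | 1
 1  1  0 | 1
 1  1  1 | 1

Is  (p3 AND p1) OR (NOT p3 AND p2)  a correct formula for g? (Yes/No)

No

Check the formula against g row by row:
  p1=0, p2=0, p3=0: formula gives 0, g = 0 ✓
  p1=0, p2=0, p3=1: formula gives 0, but g = 1 ✗
Since they disagree at (0,0,1), the expression is not a correct formula for g.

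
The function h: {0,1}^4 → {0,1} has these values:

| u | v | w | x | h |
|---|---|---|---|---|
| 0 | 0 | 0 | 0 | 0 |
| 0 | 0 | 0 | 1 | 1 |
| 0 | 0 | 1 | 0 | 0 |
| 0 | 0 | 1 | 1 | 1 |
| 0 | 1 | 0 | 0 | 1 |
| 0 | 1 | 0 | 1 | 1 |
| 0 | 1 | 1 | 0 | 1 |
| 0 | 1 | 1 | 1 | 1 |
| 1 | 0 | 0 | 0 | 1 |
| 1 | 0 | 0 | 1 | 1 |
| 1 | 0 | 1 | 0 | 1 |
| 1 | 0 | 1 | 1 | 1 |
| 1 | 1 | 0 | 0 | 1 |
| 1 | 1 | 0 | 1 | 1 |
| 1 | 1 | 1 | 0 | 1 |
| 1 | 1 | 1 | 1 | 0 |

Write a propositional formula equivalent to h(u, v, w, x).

There are just 3 zero rows: (0,0,0,0), (0,0,1,0), (1,1,1,1). Their minterms are ¬u·¬v·¬w·¬x, ¬u·¬v·w·¬x, u·v·w·x; the OR of those covers precisely the 0-outputs, and negating it yields h.

h(u, v, w, x) = not (((((not u and not v) and not w) and not x) or (((not u and not v) and w) and not x)) or (((u and v) and w) and x))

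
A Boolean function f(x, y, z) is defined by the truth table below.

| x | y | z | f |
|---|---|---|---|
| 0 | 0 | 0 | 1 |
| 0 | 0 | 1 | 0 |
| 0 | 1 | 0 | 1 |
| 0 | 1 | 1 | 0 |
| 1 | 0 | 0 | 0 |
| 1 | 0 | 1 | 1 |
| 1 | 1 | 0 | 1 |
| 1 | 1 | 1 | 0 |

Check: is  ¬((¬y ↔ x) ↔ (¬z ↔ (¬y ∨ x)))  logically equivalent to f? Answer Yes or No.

Yes

Evaluate ¬((¬y ↔ x) ↔ (¬z ↔ (¬y ∨ x))) on each row and compare to f:
  x=0, y=0, z=0: formula gives 1, f = 1 ✓
  x=0, y=0, z=1: formula gives 0, f = 0 ✓
  x=0, y=1, z=0: formula gives 1, f = 1 ✓
  x=0, y=1, z=1: formula gives 0, f = 0 ✓
  x=1, y=0, z=0: formula gives 0, f = 0 ✓
  …and likewise for the remaining 3 rows.
All 8 rows match — the expression computes f exactly.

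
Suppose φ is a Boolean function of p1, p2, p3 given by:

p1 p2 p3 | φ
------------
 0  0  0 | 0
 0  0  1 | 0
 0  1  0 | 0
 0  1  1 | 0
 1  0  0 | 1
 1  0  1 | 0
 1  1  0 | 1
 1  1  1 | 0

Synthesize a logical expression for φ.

φ=1 on 2 inputs: (1,0,0), (1,1,0). Reading each as a conjunction of literals (p1·¬p2·¬p3, p1·p2·¬p3) and taking the OR gives the canonical DNF.

φ(p1, p2, p3) = ((p1 ∧ ¬p2) ∧ ¬p3) ∨ ((p1 ∧ p2) ∧ ¬p3)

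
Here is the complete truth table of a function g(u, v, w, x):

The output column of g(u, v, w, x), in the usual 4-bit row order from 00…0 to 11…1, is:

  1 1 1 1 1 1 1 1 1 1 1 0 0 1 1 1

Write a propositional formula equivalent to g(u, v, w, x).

g is 0 on only 2 rows — (1,0,1,1), (1,1,0,0). Writing each as a minterm (u·¬v·w·x, u·v·¬w·¬x) and OR-ing them characterizes exactly where g=0, so g is the negation of that disjunction.

g(u, v, w, x) = ((((u · v') · w) · x) + (((u · v) · w') · x'))'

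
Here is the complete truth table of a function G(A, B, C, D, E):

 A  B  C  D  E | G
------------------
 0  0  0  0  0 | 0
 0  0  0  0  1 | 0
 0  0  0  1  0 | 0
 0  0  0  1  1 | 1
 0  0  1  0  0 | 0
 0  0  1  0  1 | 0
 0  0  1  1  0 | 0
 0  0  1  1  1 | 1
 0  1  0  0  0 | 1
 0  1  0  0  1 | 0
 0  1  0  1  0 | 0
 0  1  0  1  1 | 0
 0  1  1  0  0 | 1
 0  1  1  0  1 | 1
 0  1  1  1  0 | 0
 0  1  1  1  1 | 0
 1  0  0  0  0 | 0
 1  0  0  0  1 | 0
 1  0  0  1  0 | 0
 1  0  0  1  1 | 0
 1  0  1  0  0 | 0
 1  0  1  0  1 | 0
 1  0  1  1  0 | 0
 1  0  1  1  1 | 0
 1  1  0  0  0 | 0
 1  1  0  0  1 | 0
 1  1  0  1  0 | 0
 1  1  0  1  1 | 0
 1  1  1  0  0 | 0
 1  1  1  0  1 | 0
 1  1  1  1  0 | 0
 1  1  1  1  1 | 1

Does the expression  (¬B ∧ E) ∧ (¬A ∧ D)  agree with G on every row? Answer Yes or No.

Evaluate (¬B ∧ E) ∧ (¬A ∧ D) on each row and compare to G:
  A=0, B=0, C=0, D=0, E=0: formula gives 0, G = 0 ✓
  A=0, B=0, C=0, D=0, E=1: formula gives 0, G = 0 ✓
  A=0, B=0, C=0, D=1, E=0: formula gives 0, G = 0 ✓
  A=0, B=0, C=0, D=1, E=1: formula gives 1, G = 1 ✓
  …
  A=0, B=1, C=0, D=0, E=0: formula gives 0, but G = 1 ✗
Since they disagree at (0,1,0,0,0), the expression is not a correct formula for G.

No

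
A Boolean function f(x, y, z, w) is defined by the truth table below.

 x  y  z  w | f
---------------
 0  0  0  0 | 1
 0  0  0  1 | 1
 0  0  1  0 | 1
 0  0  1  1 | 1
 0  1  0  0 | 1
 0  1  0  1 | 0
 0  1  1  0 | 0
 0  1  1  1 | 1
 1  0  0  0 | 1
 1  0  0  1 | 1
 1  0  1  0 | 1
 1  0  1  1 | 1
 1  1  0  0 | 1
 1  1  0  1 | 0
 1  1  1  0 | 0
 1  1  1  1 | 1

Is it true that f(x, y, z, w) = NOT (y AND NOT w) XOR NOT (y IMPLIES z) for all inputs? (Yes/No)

Yes

Test each input against both f and the formula:
  x=0, y=0, z=0, w=0: formula gives 1, f = 1 ✓
  x=0, y=0, z=0, w=1: formula gives 1, f = 1 ✓
  x=0, y=0, z=1, w=0: formula gives 1, f = 1 ✓
  x=0, y=0, z=1, w=1: formula gives 1, f = 1 ✓
  …and likewise for the remaining 12 rows.
All 16 rows match — the expression computes f exactly.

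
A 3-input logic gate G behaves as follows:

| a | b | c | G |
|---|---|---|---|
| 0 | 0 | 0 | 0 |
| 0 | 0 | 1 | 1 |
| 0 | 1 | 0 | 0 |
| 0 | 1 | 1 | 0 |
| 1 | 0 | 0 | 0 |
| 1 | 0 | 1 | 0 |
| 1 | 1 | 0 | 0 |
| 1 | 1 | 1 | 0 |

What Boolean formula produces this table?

G(a, b, c) = (NOT a AND NOT b) AND c

G is 1 on exactly one input, (0,0,1), whose minterm is ¬a·¬b·c. So G is just that conjunction.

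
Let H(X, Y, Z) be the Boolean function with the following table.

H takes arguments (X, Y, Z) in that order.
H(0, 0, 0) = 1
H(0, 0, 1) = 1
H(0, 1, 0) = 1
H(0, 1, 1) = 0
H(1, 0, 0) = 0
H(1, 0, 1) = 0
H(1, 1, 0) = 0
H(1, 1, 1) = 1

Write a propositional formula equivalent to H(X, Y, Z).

Collect the rows where H=1 — (0,0,0), (0,0,1), (0,1,0), (1,1,1) — and write one minterm per row: ¬X·¬Y·¬Z, ¬X·¬Y·Z, ¬X·Y·¬Z, X·Y·Z. Their union (logical OR) reproduces the table exactly.

H(X, Y, Z) = ((((NOT X AND NOT Y) AND NOT Z) OR ((NOT X AND NOT Y) AND Z)) OR ((NOT X AND Y) AND NOT Z)) OR ((X AND Y) AND Z)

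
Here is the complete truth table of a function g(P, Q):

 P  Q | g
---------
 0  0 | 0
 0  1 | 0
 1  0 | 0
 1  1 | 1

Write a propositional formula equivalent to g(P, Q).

g(P, Q) = P & Q

The output is 1 only when every input is 1 — the AND of all inputs.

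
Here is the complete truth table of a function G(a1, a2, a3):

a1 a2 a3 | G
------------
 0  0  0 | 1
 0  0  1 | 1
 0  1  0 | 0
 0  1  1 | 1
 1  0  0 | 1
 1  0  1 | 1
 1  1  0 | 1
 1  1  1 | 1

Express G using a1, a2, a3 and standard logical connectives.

G(a1, a2, a3) = not ((not a1 and a2) and not a3)

G is 0 on exactly one input, (0,1,0), whose minterm is ¬a1·a2·¬a3. So G is the negation of that single conjunction.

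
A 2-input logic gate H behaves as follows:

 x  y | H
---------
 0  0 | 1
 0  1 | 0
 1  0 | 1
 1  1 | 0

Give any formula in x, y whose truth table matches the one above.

The output is the negation of y.

H(x, y) = ~y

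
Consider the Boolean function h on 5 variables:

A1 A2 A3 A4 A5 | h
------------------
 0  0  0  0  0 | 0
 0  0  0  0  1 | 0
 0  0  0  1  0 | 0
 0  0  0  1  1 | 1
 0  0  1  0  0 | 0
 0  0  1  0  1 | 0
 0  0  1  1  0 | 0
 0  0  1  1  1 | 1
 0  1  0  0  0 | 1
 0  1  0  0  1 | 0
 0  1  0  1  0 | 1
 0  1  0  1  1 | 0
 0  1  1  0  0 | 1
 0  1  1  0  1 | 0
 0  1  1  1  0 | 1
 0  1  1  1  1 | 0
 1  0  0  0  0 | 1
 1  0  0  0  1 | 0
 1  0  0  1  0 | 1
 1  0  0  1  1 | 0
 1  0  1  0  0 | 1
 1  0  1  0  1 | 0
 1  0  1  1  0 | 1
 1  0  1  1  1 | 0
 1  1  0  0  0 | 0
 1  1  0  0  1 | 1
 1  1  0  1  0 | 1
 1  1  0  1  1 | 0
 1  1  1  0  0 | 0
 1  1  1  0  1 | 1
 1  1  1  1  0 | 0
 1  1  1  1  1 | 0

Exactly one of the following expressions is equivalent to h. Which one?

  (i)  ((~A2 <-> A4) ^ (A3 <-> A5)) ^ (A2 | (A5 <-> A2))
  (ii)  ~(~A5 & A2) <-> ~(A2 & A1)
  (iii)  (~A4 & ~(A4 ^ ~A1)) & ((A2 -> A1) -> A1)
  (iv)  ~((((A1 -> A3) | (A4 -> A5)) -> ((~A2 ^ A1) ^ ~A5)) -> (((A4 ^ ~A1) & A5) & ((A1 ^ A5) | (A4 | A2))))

iv

(i) disagrees with h on (0,0,0,1,0) (formula → 1, table → 0); rule it out.
(ii) disagrees with h on (0,0,0,0,0) (formula → 1, table → 0); rule it out.
(iii) disagrees with h on (0,0,0,1,1) (formula → 0, table → 1); rule it out.
Only (iv) survives; checking it on all 32 rows confirms it matches h.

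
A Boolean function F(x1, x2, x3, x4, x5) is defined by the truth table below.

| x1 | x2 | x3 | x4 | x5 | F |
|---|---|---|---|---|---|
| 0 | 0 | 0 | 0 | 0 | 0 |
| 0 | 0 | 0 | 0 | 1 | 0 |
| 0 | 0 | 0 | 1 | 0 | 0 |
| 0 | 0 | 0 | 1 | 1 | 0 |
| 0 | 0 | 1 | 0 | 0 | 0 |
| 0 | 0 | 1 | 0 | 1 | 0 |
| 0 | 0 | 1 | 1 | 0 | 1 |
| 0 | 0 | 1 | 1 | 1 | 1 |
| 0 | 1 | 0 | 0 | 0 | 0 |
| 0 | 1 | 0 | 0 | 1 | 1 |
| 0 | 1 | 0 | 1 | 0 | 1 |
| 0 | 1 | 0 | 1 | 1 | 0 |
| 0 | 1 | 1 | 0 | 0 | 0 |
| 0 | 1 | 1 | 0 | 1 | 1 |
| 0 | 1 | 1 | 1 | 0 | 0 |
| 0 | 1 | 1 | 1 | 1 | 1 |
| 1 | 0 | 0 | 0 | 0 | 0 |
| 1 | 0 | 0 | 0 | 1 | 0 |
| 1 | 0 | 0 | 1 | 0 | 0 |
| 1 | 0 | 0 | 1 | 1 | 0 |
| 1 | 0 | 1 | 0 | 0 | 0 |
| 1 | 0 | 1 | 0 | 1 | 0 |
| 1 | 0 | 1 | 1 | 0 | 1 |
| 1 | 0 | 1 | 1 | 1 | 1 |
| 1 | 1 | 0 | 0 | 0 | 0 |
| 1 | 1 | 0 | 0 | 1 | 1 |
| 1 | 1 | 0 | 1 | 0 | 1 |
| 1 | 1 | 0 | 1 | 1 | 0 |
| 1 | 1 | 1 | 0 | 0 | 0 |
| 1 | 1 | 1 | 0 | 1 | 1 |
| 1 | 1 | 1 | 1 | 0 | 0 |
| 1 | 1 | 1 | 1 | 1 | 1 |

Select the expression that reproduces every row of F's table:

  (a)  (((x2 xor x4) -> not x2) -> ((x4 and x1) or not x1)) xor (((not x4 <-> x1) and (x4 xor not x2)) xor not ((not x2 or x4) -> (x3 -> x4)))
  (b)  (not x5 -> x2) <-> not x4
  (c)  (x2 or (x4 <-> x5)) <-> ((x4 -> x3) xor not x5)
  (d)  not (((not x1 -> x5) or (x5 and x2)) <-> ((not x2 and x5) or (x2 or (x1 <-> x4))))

c

(a) fails at (0,0,0,0,0): the formula yields 1, F is 0.
(b) fails at (0,0,0,0,1): the formula yields 1, F is 0.
(d) fails at (0,0,0,0,0): the formula yields 1, F is 0.
That leaves (c). Evaluating it on every row reproduces the table of F exactly.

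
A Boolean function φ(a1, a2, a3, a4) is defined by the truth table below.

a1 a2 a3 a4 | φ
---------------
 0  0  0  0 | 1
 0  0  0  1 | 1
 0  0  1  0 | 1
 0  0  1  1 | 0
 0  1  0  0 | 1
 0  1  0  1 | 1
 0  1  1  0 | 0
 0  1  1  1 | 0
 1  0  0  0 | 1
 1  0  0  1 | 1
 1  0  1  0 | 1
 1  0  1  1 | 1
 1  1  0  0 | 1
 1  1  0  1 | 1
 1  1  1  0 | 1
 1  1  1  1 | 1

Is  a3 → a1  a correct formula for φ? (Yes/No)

Evaluate a3 → a1 on each row and compare to φ:
  a1=0, a2=0, a3=0, a4=0: formula gives 1, φ = 1 ✓
  a1=0, a2=0, a3=0, a4=1: formula gives 1, φ = 1 ✓
  a1=0, a2=0, a3=1, a4=0: formula gives 0, but φ = 1 ✗
A single disagreement suffices: at (0,0,1,0) they differ, so the formula does not compute φ.

No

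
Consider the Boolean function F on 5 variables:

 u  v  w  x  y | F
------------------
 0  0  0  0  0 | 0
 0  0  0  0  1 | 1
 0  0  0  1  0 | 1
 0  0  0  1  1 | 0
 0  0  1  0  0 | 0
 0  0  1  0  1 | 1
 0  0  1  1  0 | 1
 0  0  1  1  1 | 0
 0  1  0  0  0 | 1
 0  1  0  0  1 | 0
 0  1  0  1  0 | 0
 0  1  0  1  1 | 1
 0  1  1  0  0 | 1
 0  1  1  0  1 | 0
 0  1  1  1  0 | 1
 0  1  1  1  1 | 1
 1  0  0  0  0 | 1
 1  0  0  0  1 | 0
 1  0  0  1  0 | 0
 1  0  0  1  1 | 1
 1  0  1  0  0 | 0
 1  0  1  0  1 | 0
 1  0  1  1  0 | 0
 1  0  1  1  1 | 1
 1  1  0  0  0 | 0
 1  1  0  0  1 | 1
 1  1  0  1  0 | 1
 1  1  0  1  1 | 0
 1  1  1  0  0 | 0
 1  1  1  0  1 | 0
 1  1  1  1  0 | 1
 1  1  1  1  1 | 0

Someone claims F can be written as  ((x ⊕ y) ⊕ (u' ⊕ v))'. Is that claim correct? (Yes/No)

Evaluate ((x ⊕ y) ⊕ (u' ⊕ v))' on each row and compare to F:
  u=0, v=0, w=0, x=0, y=0: formula gives 0, F = 0 ✓
  u=0, v=0, w=0, x=0, y=1: formula gives 1, F = 1 ✓
  u=0, v=0, w=0, x=1, y=0: formula gives 1, F = 1 ✓
  u=0, v=0, w=0, x=1, y=1: formula gives 0, F = 0 ✓
  …
  u=0, v=1, w=1, x=1, y=0: formula gives 0, but F = 1 ✗
Since they disagree at (0,1,1,1,0), the expression is not a correct formula for F.

No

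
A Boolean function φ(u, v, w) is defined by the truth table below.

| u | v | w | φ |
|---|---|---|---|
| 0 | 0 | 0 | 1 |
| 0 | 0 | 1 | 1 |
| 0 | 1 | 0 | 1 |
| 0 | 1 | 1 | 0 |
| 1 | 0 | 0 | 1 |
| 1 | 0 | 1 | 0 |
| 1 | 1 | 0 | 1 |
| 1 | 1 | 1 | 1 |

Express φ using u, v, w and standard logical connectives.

φ(u, v, w) = (((u' · v) · w) + ((u · v') · w))'

φ is 0 on only 2 rows — (0,1,1), (1,0,1). Writing each as a minterm (¬u·v·w, u·¬v·w) and OR-ing them characterizes exactly where φ=0, so φ is the negation of that disjunction.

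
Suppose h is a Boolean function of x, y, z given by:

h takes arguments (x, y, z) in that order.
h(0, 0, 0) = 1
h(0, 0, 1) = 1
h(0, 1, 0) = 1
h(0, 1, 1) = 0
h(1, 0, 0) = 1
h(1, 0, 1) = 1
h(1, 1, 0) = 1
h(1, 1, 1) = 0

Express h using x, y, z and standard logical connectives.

The 0-rows are (0,1,1), (1,1,1). Take each as a conjunction (¬x·y·z, x·y·z), form their disjunction, and complement — that gives a formula that is 1 everywhere h is.

h(x, y, z) = ~(((~x & y) & z) | ((x & y) & z))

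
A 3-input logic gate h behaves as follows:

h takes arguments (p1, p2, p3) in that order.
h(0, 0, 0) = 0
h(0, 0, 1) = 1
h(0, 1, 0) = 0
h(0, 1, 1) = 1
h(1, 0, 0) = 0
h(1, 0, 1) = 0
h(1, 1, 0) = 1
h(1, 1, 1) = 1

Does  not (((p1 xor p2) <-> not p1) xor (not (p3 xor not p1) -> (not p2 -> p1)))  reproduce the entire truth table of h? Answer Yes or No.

No

Evaluate not (((p1 xor p2) <-> not p1) xor (not (p3 xor not p1) -> (not p2 -> p1))) on each row and compare to h:
  p1=0, p2=0, p3=0: formula gives 0, h = 0 ✓
  p1=0, p2=0, p3=1: formula gives 1, h = 1 ✓
  p1=0, p2=1, p3=0: formula gives 1, but h = 0 ✗
A single disagreement suffices: at (0,1,0) they differ, so the formula does not compute h.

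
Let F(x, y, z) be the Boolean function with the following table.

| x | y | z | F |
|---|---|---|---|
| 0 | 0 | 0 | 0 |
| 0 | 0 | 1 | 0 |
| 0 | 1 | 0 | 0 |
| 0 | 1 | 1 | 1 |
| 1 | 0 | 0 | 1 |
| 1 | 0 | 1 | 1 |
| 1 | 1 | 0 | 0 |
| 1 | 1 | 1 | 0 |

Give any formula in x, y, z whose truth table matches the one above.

F(x, y, z) = (((x' · y) · z) + ((x · y') · z')) + ((x · y') · z)

The 1-rows are (0,1,1), (1,0,0), (1,0,1). Each contributes one minterm — ¬x·y·z; x·¬y·¬z; x·¬y·z — and their disjunction is a sum-of-products form of F.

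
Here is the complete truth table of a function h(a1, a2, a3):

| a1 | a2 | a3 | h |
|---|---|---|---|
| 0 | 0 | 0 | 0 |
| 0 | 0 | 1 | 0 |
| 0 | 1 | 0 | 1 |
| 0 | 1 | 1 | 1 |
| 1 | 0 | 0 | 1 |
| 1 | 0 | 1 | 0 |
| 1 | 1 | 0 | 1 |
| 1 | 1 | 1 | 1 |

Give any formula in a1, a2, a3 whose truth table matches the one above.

h is 0 on only 3 rows — (0,0,0), (0,0,1), (1,0,1). Writing each as a minterm (¬a1·¬a2·¬a3, ¬a1·¬a2·a3, a1·¬a2·a3) and OR-ing them characterizes exactly where h=0, so h is the negation of that disjunction.

h(a1, a2, a3) = ~((((~a1 & ~a2) & ~a3) | ((~a1 & ~a2) & a3)) | ((a1 & ~a2) & a3))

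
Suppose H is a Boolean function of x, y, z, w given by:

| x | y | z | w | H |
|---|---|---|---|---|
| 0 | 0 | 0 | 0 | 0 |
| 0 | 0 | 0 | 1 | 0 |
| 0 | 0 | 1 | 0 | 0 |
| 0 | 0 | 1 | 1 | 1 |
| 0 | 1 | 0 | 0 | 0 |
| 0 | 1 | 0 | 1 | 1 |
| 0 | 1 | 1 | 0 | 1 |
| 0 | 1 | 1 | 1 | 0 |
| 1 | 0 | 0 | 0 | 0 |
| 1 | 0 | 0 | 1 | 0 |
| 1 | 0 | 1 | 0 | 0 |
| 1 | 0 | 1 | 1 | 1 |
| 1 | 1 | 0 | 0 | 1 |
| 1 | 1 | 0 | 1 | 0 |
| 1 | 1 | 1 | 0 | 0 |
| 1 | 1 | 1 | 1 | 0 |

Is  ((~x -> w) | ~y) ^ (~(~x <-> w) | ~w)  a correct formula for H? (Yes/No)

No

Test each input against both H and the formula:
  x=0, y=0, z=0, w=0: formula gives 0, H = 0 ✓
  x=0, y=0, z=0, w=1: formula gives 1, but H = 0 ✗
A single disagreement suffices: at (0,0,0,1) they differ, so the formula does not compute H.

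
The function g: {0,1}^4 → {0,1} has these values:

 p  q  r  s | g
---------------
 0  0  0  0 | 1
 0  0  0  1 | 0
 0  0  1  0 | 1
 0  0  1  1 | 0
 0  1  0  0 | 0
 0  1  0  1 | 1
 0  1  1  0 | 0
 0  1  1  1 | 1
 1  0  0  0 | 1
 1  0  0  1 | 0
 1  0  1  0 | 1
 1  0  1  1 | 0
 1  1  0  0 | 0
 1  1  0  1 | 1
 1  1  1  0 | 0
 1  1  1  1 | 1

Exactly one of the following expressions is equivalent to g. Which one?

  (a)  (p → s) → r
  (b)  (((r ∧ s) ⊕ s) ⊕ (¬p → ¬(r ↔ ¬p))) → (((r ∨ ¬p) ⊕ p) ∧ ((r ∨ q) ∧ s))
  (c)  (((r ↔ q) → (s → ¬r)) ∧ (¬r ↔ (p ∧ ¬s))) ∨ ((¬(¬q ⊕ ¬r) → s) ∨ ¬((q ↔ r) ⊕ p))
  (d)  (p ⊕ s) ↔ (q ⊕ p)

d

(a): at (0,0,0,0) it gives 0, but g = 1 — eliminated.
(b): at (0,0,0,0) it gives 0, but g = 1 — eliminated.
(c): at (0,0,0,0) it gives 0, but g = 1 — eliminated.
That leaves (d). Evaluating it on every row reproduces the table of g exactly.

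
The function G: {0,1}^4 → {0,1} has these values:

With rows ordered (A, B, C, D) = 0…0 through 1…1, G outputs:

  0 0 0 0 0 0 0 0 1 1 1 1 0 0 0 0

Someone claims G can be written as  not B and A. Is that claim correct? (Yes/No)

Yes

Check the formula against G row by row:
  A=0, B=0, C=0, D=0: formula gives 0, G = 0 ✓
  A=0, B=0, C=0, D=1: formula gives 0, G = 0 ✓
  A=0, B=0, C=1, D=0: formula gives 0, G = 0 ✓
  A=0, B=0, C=1, D=1: formula gives 0, G = 0 ✓
  … (the remaining 12 rows also agree.)
Every row agrees, so the formula is equivalent.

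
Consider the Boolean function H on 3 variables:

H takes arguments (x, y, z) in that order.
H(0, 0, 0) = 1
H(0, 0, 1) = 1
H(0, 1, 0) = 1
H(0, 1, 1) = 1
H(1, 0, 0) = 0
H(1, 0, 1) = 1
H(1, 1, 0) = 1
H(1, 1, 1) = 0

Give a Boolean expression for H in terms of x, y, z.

H is 0 on only 2 rows — (1,0,0), (1,1,1). Writing each as a minterm (x·¬y·¬z, x·y·z) and OR-ing them characterizes exactly where H=0, so H is the negation of that disjunction.

H(x, y, z) = NOT (((x AND NOT y) AND NOT z) OR ((x AND y) AND z))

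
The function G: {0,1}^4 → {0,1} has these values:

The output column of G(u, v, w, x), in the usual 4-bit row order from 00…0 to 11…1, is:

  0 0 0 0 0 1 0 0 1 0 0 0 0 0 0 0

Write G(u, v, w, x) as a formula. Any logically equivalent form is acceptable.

G(u, v, w, x) = (((NOT u AND v) AND NOT w) AND x) OR (((u AND NOT v) AND NOT w) AND NOT x)

G=1 on 2 inputs: (0,1,0,1), (1,0,0,0). Reading each as a conjunction of literals (¬u·v·¬w·x, u·¬v·¬w·¬x) and taking the OR gives the canonical DNF.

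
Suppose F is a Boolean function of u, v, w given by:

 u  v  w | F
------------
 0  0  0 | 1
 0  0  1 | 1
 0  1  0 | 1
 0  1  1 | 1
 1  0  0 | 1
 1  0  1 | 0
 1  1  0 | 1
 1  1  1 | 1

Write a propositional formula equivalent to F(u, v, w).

Only row (1,0,1) gives 0. So F is 1 everywhere except there — the complement of the minterm u·¬v·w.

F(u, v, w) = NOT ((u AND NOT v) AND w)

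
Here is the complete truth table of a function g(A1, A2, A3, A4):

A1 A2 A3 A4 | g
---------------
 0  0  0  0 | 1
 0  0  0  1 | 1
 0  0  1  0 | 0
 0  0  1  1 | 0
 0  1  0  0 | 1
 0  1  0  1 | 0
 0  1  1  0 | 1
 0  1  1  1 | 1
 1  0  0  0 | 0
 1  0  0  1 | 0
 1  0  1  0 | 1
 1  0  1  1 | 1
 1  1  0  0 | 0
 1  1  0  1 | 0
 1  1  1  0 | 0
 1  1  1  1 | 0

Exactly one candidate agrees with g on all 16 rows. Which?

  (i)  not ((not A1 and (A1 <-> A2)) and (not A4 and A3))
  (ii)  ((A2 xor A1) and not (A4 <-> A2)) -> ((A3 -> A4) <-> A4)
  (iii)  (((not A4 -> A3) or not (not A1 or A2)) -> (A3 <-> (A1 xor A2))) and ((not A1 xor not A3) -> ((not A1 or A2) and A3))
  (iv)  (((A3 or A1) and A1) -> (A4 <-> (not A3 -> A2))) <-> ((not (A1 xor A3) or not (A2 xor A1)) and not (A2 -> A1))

(i) fails at (0,0,1,1): the formula yields 1, g is 0.
(ii) fails at (0,0,1,0): the formula yields 1, g is 0.
(iv) fails at (0,0,0,0): the formula yields 0, g is 1.
Only (iii) survives; checking it on all 16 rows confirms it matches g.

iii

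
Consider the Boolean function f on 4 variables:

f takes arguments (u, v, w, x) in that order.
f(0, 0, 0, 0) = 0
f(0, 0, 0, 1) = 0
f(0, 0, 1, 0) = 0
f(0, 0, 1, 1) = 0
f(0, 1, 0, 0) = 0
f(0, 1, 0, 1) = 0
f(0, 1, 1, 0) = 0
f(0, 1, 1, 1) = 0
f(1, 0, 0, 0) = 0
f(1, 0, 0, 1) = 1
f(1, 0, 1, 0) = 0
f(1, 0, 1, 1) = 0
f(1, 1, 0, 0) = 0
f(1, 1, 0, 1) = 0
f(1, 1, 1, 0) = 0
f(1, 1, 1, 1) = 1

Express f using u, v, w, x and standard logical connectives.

Collect the rows where f=1 — (1,0,0,1), (1,1,1,1) — and write one minterm per row: u·¬v·¬w·x, u·v·w·x. Their union (logical OR) reproduces the table exactly.

f(u, v, w, x) = (((u and not v) and not w) and x) or (((u and v) and w) and x)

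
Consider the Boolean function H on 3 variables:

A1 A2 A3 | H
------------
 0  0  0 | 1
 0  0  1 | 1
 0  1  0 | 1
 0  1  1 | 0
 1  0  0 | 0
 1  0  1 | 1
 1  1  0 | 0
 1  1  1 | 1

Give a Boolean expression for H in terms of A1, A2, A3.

H(A1, A2, A3) = ~((((~A1 & A2) & A3) | ((A1 & ~A2) & ~A3)) | ((A1 & A2) & ~A3))

The 0-rows are (0,1,1), (1,0,0), (1,1,0). Take each as a conjunction (¬A1·A2·A3, A1·¬A2·¬A3, A1·A2·¬A3), form their disjunction, and complement — that gives a formula that is 1 everywhere H is.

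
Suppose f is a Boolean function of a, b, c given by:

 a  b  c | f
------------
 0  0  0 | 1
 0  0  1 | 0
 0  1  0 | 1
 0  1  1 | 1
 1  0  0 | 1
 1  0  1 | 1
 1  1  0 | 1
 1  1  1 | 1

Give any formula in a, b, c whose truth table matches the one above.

Only row (0,0,1) gives 0. So f is 1 everywhere except there — the complement of the minterm ¬a·¬b·c.

f(a, b, c) = ¬((¬a ∧ ¬b) ∧ c)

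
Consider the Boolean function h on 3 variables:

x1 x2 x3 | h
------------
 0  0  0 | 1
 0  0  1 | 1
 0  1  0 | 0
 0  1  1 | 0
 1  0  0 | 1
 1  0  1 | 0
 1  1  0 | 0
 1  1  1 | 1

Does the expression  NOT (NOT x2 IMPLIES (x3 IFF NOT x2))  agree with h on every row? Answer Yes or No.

Evaluate NOT (NOT x2 IMPLIES (x3 IFF NOT x2)) on each row and compare to h:
  x1=0, x2=0, x3=0: formula gives 1, h = 1 ✓
  x1=0, x2=0, x3=1: formula gives 0, but h = 1 ✗
Since they disagree at (0,0,1), the expression is not a correct formula for h.

No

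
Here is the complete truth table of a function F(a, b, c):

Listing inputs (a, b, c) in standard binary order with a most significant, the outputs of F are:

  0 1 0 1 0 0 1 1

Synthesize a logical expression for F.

Collect the rows where F=1 — (0,0,1), (0,1,1), (1,1,0), (1,1,1) — and write one minterm per row: ¬a·¬b·c, ¬a·b·c, a·b·¬c, a·b·c. Their union (logical OR) reproduces the table exactly.

F(a, b, c) = ((((not a and not b) and c) or ((not a and b) and c)) or ((a and b) and not c)) or ((a and b) and c)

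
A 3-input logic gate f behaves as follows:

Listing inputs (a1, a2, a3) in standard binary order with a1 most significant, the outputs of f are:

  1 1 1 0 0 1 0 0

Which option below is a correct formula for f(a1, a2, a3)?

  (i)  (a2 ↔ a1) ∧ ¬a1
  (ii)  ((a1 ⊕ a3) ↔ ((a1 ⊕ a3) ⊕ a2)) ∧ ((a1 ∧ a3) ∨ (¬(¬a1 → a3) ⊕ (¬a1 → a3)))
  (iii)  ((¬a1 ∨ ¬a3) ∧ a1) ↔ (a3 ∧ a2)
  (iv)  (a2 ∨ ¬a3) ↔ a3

(i): at (0,1,0) it gives 0, but f = 1 — eliminated.
(ii): at (0,1,0) it gives 0, but f = 1 — eliminated.
(iv): at (0,0,0) it gives 0, but f = 1 — eliminated.
(iii) is the remaining candidate, and it agrees with f on all 8 inputs.

iii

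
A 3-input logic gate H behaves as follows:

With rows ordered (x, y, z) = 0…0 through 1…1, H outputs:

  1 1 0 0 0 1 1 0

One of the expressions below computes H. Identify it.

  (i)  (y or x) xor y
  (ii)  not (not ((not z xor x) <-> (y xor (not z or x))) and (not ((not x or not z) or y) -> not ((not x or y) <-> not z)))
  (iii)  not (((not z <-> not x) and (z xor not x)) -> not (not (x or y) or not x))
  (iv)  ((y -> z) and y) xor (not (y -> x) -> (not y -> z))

(i) fails at (0,0,0): the formula yields 0, H is 1.
(iii) fails at (0,0,1): the formula yields 0, H is 1.
(iv) fails at (0,1,0): the formula yields 1, H is 0.
(ii) is the remaining candidate, and it agrees with H on all 8 inputs.

ii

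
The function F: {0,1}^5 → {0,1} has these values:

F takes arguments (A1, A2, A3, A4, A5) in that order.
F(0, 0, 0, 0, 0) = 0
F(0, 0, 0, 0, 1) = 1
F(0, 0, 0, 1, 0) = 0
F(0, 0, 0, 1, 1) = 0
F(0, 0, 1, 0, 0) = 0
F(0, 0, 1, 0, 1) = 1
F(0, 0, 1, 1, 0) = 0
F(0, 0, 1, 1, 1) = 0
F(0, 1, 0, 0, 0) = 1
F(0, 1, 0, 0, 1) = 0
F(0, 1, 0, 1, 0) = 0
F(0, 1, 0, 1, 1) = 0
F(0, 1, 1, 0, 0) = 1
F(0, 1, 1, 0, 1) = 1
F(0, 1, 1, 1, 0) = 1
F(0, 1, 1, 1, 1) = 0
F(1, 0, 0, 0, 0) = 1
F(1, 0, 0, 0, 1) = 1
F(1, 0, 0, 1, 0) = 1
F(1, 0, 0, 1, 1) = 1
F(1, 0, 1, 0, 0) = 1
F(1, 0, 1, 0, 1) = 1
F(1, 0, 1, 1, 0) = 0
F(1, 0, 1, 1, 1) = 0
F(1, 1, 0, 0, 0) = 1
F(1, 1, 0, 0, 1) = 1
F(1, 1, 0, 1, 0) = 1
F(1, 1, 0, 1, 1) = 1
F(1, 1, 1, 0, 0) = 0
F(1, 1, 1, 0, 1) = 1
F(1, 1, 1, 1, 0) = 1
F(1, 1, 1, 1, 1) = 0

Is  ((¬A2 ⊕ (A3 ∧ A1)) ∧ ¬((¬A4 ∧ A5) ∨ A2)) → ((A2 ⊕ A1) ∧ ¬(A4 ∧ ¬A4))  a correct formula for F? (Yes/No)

Evaluate ((¬A2 ⊕ (A3 ∧ A1)) ∧ ¬((¬A4 ∧ A5) ∨ A2)) → ((A2 ⊕ A1) ∧ ¬(A4 ∧ ¬A4)) on each row and compare to F:
  A1=0, A2=0, A3=0, A4=0, A5=0: formula gives 0, F = 0 ✓
  A1=0, A2=0, A3=0, A4=0, A5=1: formula gives 1, F = 1 ✓
  A1=0, A2=0, A3=0, A4=1, A5=0: formula gives 0, F = 0 ✓
  A1=0, A2=0, A3=0, A4=1, A5=1: formula gives 0, F = 0 ✓
  …
  A1=0, A2=1, A3=0, A4=0, A5=1: formula gives 1, but F = 0 ✗
Row (0,1,0,0,1) is a counterexample, so the formula is not equivalent to F.

No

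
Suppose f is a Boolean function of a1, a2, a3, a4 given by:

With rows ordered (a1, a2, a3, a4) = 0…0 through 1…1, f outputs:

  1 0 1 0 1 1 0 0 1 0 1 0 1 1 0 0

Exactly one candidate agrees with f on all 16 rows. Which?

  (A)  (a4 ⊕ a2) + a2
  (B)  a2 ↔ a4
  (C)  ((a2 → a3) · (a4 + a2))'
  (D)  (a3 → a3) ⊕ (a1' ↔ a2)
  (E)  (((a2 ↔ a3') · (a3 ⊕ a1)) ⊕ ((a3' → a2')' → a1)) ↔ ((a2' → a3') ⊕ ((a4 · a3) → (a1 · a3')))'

(A) fails at (0,0,0,0): the formula yields 0, f is 1.
(B) fails at (0,1,0,0): the formula yields 0, f is 1.
(D) fails at (0,0,0,1): the formula yields 1, f is 0.
(E) fails at (0,0,0,1): the formula yields 1, f is 0.
(C) is the remaining candidate, and it agrees with f on all 16 inputs.

C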